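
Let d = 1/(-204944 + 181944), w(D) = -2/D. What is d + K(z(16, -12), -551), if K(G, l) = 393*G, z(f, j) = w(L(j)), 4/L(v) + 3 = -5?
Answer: 36155999/23000 ≈ 1572.0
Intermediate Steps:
L(v) = -1/2 (L(v) = 4/(-3 - 5) = 4/(-8) = 4*(-1/8) = -1/2)
z(f, j) = 4 (z(f, j) = -2/(-1/2) = -2*(-2) = 4)
d = -1/23000 (d = 1/(-23000) = -1/23000 ≈ -4.3478e-5)
d + K(z(16, -12), -551) = -1/23000 + 393*4 = -1/23000 + 1572 = 36155999/23000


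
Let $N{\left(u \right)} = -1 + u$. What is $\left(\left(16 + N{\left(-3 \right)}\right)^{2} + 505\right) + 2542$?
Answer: $3191$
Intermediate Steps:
$\left(\left(16 + N{\left(-3 \right)}\right)^{2} + 505\right) + 2542 = \left(\left(16 - 4\right)^{2} + 505\right) + 2542 = \left(12^{2} + 505\right) + 2542 = \left(144 + 505\right) + 2542 = 649 + 2542 = 3191$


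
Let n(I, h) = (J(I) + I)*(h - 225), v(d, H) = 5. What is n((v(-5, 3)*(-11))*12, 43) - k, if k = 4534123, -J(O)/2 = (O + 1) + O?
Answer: -4894119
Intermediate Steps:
J(O) = -2 - 4*O (J(O) = -2*((O + 1) + O) = -2*((1 + O) + O) = -2*(1 + 2*O) = -2 - 4*O)
n(I, h) = (-225 + h)*(-2 - 3*I) (n(I, h) = ((-2 - 4*I) + I)*(h - 225) = (-2 - 3*I)*(-225 + h) = (-225 + h)*(-2 - 3*I))
n((v(-5, 3)*(-11))*12, 43) - k = (450 - 2*43 + 675*((5*(-11))*12) - 3*(5*(-11))*12*43) - 1*4534123 = (450 - 86 + 675*(-55*12) - 3*(-55*12)*43) - 4534123 = (450 - 86 + 675*(-660) - 3*(-660)*43) - 4534123 = (450 - 86 - 445500 + 85140) - 4534123 = -359996 - 4534123 = -4894119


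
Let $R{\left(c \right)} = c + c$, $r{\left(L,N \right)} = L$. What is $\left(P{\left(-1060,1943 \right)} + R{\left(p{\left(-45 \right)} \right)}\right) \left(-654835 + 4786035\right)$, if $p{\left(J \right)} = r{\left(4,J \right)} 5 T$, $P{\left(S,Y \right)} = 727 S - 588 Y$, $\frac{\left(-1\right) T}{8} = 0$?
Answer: $-7903415244800$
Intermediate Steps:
$T = 0$ ($T = \left(-8\right) 0 = 0$)
$P{\left(S,Y \right)} = - 588 Y + 727 S$
$p{\left(J \right)} = 0$ ($p{\left(J \right)} = 4 \cdot 5 \cdot 0 = 20 \cdot 0 = 0$)
$R{\left(c \right)} = 2 c$
$\left(P{\left(-1060,1943 \right)} + R{\left(p{\left(-45 \right)} \right)}\right) \left(-654835 + 4786035\right) = \left(\left(\left(-588\right) 1943 + 727 \left(-1060\right)\right) + 2 \cdot 0\right) \left(-654835 + 4786035\right) = \left(\left(-1142484 - 770620\right) + 0\right) 4131200 = \left(-1913104 + 0\right) 4131200 = \left(-1913104\right) 4131200 = -7903415244800$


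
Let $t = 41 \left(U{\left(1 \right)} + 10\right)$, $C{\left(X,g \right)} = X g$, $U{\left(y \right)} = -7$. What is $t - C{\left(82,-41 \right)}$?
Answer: $3485$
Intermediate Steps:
$t = 123$ ($t = 41 \left(-7 + 10\right) = 41 \cdot 3 = 123$)
$t - C{\left(82,-41 \right)} = 123 - 82 \left(-41\right) = 123 - -3362 = 123 + 3362 = 3485$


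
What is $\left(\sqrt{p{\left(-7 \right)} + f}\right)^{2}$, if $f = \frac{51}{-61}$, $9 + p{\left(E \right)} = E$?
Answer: $- \frac{1027}{61} \approx -16.836$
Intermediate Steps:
$p{\left(E \right)} = -9 + E$
$f = - \frac{51}{61}$ ($f = 51 \left(- \frac{1}{61}\right) = - \frac{51}{61} \approx -0.83607$)
$\left(\sqrt{p{\left(-7 \right)} + f}\right)^{2} = \left(\sqrt{\left(-9 - 7\right) - \frac{51}{61}}\right)^{2} = \left(\sqrt{-16 - \frac{51}{61}}\right)^{2} = \left(\sqrt{- \frac{1027}{61}}\right)^{2} = \left(\frac{i \sqrt{62647}}{61}\right)^{2} = - \frac{1027}{61}$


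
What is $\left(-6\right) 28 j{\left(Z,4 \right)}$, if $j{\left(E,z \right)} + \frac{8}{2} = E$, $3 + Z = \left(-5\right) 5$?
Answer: $5376$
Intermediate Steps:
$Z = -28$ ($Z = -3 - 25 = -28$)
$j{\left(E,z \right)} = -4 + E$
$\left(-6\right) 28 j{\left(Z,4 \right)} = \left(-6\right) 28 \left(-4 - 28\right) = \left(-168\right) \left(-32\right) = 5376$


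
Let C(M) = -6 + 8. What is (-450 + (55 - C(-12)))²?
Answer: 157609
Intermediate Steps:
C(M) = 2
(-450 + (55 - C(-12)))² = (-450 + (55 - 1*2))² = (-450 + (55 - 2))² = (-450 + 53)² = (-397)² = 157609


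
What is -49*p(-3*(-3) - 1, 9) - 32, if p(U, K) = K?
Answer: -473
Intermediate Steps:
-49*p(-3*(-3) - 1, 9) - 32 = -49*9 - 32 = -441 - 32 = -473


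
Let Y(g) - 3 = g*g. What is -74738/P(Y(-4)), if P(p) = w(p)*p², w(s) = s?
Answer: -74738/6859 ≈ -10.896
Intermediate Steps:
Y(g) = 3 + g² (Y(g) = 3 + g*g = 3 + g²)
P(p) = p³ (P(p) = p*p² = p³)
-74738/P(Y(-4)) = -74738/(3 + (-4)²)³ = -74738/(3 + 16)³ = -74738/(19³) = -74738/6859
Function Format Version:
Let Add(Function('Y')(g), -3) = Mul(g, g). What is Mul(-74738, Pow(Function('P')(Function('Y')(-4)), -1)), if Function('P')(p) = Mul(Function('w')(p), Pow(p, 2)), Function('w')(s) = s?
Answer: Rational(-74738, 6859) ≈ -10.896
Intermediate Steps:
Function('Y')(g) = Add(3, Pow(g, 2)) (Function('Y')(g) = Add(3, Mul(g, g)) = Add(3, Pow(g, 2)))
Function('P')(p) = Pow(p, 3) (Function('P')(p) = Mul(p, Pow(p, 2)) = Pow(p, 3))
Mul(-74738, Pow(Function('P')(Function('Y')(-4)), -1)) = Mul(-74738, Pow(Pow(Add(3, Pow(-4, 2)), 3), -1)) = Mul(-74738, Pow(Pow(Add(3, 16), 3), -1)) = Mul(-74738, Pow(Pow(19, 3), -1)) = Mul(-74738, Pow(6859, -1)) = Mul(-74738, Rational(1, 6859)) = Rational(-74738, 6859)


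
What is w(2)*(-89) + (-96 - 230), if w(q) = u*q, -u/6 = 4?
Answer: 3946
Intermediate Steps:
u = -24 (u = -6*4 = -24)
w(q) = -24*q
w(2)*(-89) + (-96 - 230) = -24*2*(-89) + (-96 - 230) = -48*(-89) - 326 = 4272 - 326 = 3946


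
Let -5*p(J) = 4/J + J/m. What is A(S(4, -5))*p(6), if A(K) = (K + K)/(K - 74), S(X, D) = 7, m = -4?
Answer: -7/201 ≈ -0.034826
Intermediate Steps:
A(K) = 2*K/(-74 + K) (A(K) = (2*K)/(-74 + K) = 2*K/(-74 + K))
p(J) = -4/(5*J) + J/20 (p(J) = -(4/J + J/(-4))/5 = -(4/J + J*(-1/4))/5 = -(4/J - J/4)/5 = -4/(5*J) + J/20)
A(S(4, -5))*p(6) = (2*7/(-74 + 7))*((1/20)*(-16 + 6**2)/6) = (2*7/(-67))*((1/20)*(1/6)*(-16 + 36)) = (2*7*(-1/67))*((1/20)*(1/6)*20) = -14/67*1/6 = -7/201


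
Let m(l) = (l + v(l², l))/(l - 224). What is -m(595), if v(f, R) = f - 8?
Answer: -354612/371 ≈ -955.83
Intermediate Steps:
v(f, R) = -8 + f
m(l) = (-8 + l + l²)/(-224 + l) (m(l) = (l + (-8 + l²))/(l - 224) = (-8 + l + l²)/(-224 + l))
-m(595) = -(-8 + 595 + 595²)/(-224 + 595) = -(-8 + 595 + 354025)/371 = -354612/371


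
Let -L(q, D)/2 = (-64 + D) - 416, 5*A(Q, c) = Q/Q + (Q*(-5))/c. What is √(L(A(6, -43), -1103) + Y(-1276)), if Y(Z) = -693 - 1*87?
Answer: √2386 ≈ 48.847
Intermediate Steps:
A(Q, c) = ⅕ - Q/c (A(Q, c) = (Q/Q + (Q*(-5))/c)/5 = (1 + (-5*Q)/c)/5 = (1 - 5*Q/c)/5 = ⅕ - Q/c)
L(q, D) = 960 - 2*D (L(q, D) = -2*((-64 + D) - 416) = -2*(-480 + D) = 960 - 2*D)
Y(Z) = -780 (Y(Z) = -693 - 87 = -780)
√(L(A(6, -43), -1103) + Y(-1276)) = √((960 - 2*(-1103)) - 780) = √((960 + 2206) - 780) = √(3166 - 780) = √2386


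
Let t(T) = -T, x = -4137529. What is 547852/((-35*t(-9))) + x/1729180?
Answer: -189727608599/108938340 ≈ -1741.6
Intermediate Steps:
547852/((-35*t(-9))) + x/1729180 = 547852/((-(-35)*(-9))) - 4137529/1729180 = 547852/((-35*9)) - 4137529*1/1729180 = 547852/(-315) - 4137529/1729180 = 547852*(-1/315) - 4137529/1729180 = -547852/315 - 4137529/1729180 = -189727608599/108938340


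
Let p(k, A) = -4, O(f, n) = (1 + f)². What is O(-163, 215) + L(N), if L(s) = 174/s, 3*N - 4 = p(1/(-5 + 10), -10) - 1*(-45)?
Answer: 131278/5 ≈ 26256.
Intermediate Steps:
N = 15 (N = 4/3 + (-4 - 1*(-45))/3 = 4/3 + (-4 + 45)/3 = 4/3 + (⅓)*41 = 4/3 + 41/3 = 15)
O(-163, 215) + L(N) = (1 - 163)² + 174/15 = (-162)² + 174*(1/15) = 26244 + 58/5 = 131278/5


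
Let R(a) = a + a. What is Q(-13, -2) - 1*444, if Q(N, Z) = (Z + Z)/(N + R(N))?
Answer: -17312/39 ≈ -443.90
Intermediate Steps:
R(a) = 2*a
Q(N, Z) = 2*Z/(3*N) (Q(N, Z) = (Z + Z)/(N + 2*N) = (2*Z)/((3*N)) = (2*Z)*(1/(3*N)) = 2*Z/(3*N))
Q(-13, -2) - 1*444 = (⅔)*(-2)/(-13) - 1*444 = (⅔)*(-2)*(-1/13) - 444 = 4/39 - 444 = -17312/39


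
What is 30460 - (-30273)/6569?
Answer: 200122013/6569 ≈ 30465.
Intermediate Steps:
30460 - (-30273)/6569 = 30460 - 1*(-30273/6569) = 30460 + 30273/6569 = 200122013/6569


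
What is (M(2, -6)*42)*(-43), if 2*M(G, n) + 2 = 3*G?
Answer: -3612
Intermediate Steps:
M(G, n) = -1 + 3*G/2 (M(G, n) = -1 + (3*G)/2 = -1 + 3*G/2)
(M(2, -6)*42)*(-43) = ((-1 + (3/2)*2)*42)*(-43) = ((-1 + 3)*42)*(-43) = (2*42)*(-43) = 84*(-43) = -3612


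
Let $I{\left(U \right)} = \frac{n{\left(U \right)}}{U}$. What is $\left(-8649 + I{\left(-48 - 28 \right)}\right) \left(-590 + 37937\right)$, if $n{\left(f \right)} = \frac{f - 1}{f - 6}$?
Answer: $- \frac{2013027388815}{6232} \approx -3.2301 \cdot 10^{8}$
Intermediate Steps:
$n{\left(f \right)} = \frac{-1 + f}{-6 + f}$
$I{\left(U \right)} = \frac{-1 + U}{U \left(-6 + U\right)}$ ($I{\left(U \right)} = \frac{\frac{1}{-6 + U} \left(-1 + U\right)}{U} = \frac{-1 + U}{U \left(-6 + U\right)}$)
$\left(-8649 + I{\left(-48 - 28 \right)}\right) \left(-590 + 37937\right) = \left(-8649 + \frac{-1 - 76}{\left(-48 - 28\right) \left(-6 - 76\right)}\right) \left(-590 + 37937\right) = \left(-8649 + \frac{-1 - 76}{\left(-48 - 28\right) \left(-6 - 76\right)}\right) 37347 = \left(-8649 + \frac{-1 - 76}{\left(-76\right) \left(-6 - 76\right)}\right) 37347 = \left(-8649 - \frac{1}{76} \frac{1}{-82} \left(-77\right)\right) 37347 = \left(-8649 - \left(- \frac{1}{6232}\right) \left(-77\right)\right) 37347 = \left(-8649 - \frac{77}{6232}\right) 37347 = \left(- \frac{53900645}{6232}\right) 37347 = - \frac{2013027388815}{6232}$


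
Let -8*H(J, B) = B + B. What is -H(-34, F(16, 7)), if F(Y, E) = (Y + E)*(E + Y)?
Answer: 529/4 ≈ 132.25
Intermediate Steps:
F(Y, E) = (E + Y)² (F(Y, E) = (E + Y)*(E + Y) = (E + Y)²)
H(J, B) = -B/4 (H(J, B) = -(B + B)/8 = -B/4)
-H(-34, F(16, 7)) = -(-1)*(7 + 16)²/4 = -(-1)*23²/4 = -(-1)*529/4 = -1*(-529/4) = 529/4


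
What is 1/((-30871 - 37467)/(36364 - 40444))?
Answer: 2040/34169 ≈ 0.059703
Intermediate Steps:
1/((-30871 - 37467)/(36364 - 40444)) = 1/(-68338/(-4080)) = 1/(-68338*(-1/4080)) = 1/(34169/2040) = 2040/34169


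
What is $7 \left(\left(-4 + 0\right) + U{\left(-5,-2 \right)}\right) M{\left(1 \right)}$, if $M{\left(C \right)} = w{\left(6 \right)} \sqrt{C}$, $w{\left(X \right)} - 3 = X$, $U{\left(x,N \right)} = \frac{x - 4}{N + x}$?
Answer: $-171$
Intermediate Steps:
$U{\left(x,N \right)} = \frac{-4 + x}{N + x}$
$w{\left(X \right)} = 3 + X$
$M{\left(C \right)} = 9 \sqrt{C}$ ($M{\left(C \right)} = \left(3 + 6\right) \sqrt{C} = 9 \sqrt{C}$)
$7 \left(\left(-4 + 0\right) + U{\left(-5,-2 \right)}\right) M{\left(1 \right)} = 7 \left(\left(-4 + 0\right) + \frac{-4 - 5}{-2 - 5}\right) 9 \sqrt{1} = 7 \left(-4 + \frac{1}{-7} \left(-9\right)\right) 9 \cdot 1 = 7 \left(-4 - - \frac{9}{7}\right) 9 = 7 \left(-4 + \frac{9}{7}\right) 9 = 7 \left(- \frac{19}{7}\right) 9 = \left(-19\right) 9 = -171$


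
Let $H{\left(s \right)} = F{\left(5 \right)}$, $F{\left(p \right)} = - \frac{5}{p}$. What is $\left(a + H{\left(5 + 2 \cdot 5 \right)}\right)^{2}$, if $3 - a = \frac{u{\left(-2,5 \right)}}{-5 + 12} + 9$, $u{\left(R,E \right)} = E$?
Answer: $\frac{2916}{49} \approx 59.51$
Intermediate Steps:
$H{\left(s \right)} = -1$ ($H{\left(s \right)} = - \frac{5}{5} = \left(-5\right) \frac{1}{5} = -1$)
$a = - \frac{47}{7}$ ($a = 3 - \left(\frac{1}{-5 + 12} \cdot 5 + 9\right) = 3 - \left(\frac{1}{7} \cdot 5 + 9\right) = 3 - \left(\frac{5}{7} + 9\right) = 3 - \frac{68}{7} = - \frac{47}{7} \approx -6.7143$)
$\left(a + H{\left(5 + 2 \cdot 5 \right)}\right)^{2} = \left(- \frac{47}{7} - 1\right)^{2} = \left(- \frac{54}{7}\right)^{2} = \frac{2916}{49}$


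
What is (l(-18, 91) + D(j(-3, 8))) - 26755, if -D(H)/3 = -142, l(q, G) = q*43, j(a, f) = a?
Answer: -27103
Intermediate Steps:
l(q, G) = 43*q
D(H) = 426 (D(H) = -3*(-142) = 426)
(l(-18, 91) + D(j(-3, 8))) - 26755 = (43*(-18) + 426) - 26755 = (-774 + 426) - 26755 = -348 - 26755 = -27103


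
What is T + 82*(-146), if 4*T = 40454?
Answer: -3717/2 ≈ -1858.5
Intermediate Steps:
T = 20227/2 (T = (¼)*40454 = 20227/2 ≈ 10114.)
T + 82*(-146) = 20227/2 + 82*(-146) = 20227/2 - 11972 = -3717/2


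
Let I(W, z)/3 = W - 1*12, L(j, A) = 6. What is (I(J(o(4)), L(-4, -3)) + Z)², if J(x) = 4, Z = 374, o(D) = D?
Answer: 122500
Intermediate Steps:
I(W, z) = -36 + 3*W (I(W, z) = 3*(W - 1*12) = 3*(W - 12) = 3*(-12 + W) = -36 + 3*W)
(I(J(o(4)), L(-4, -3)) + Z)² = ((-36 + 3*4) + 374)² = ((-36 + 12) + 374)² = (-24 + 374)² = 350² = 122500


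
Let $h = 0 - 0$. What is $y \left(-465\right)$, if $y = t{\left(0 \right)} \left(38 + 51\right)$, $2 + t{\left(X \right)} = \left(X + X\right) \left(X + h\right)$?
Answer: $82770$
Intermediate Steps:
$h = 0$ ($h = 0 + 0 = 0$)
$t{\left(X \right)} = -2 + 2 X^{2}$ ($t{\left(X \right)} = -2 + \left(X + X\right) \left(X + 0\right) = -2 + 2 X X = -2 + 2 X^{2}$)
$y = -178$ ($y = \left(-2 + 2 \cdot 0^{2}\right) \left(38 + 51\right) = \left(-2 + 2 \cdot 0\right) 89 = \left(-2 + 0\right) 89 = \left(-2\right) 89 = -178$)
$y \left(-465\right) = \left(-178\right) \left(-465\right) = 82770$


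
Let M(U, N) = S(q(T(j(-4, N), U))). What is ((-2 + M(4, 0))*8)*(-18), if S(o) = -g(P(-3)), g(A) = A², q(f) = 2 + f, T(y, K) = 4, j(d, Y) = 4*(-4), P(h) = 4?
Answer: 2592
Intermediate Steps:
j(d, Y) = -16
S(o) = -16 (S(o) = -1*4² = -1*16 = -16)
M(U, N) = -16
((-2 + M(4, 0))*8)*(-18) = ((-2 - 16)*8)*(-18) = -18*8*(-18) = -144*(-18) = 2592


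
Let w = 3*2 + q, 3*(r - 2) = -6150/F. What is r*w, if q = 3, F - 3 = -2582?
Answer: 64872/2579 ≈ 25.154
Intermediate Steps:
F = -2579 (F = 3 - 2582 = -2579)
r = 7208/2579 (r = 2 + (-6150/(-2579))/3 = 2 + (-6150*(-1/2579))/3 = 2 + (⅓)*(6150/2579) = 2 + 2050/2579 = 7208/2579 ≈ 2.7949)
w = 9 (w = 3*2 + 3 = 6 + 3 = 9)
r*w = (7208/2579)*9 = 64872/2579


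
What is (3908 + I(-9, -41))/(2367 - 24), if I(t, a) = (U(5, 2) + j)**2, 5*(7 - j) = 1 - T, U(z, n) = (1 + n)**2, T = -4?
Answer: 4133/2343 ≈ 1.7640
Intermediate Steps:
j = 6 (j = 7 - (1 - 1*(-4))/5 = 7 - (1 + 4)/5 = 7 - 1/5*5 = 7 - 1 = 6)
I(t, a) = 225 (I(t, a) = ((1 + 2)**2 + 6)**2 = (3**2 + 6)**2 = (9 + 6)**2 = 15**2 = 225)
(3908 + I(-9, -41))/(2367 - 24) = (3908 + 225)/(2367 - 24) = 4133/2343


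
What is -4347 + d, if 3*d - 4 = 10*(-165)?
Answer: -14687/3 ≈ -4895.7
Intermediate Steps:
d = -1646/3 (d = 4/3 + (10*(-165))/3 = 4/3 + (⅓)*(-1650) = 4/3 - 550 = -1646/3 ≈ -548.67)
-4347 + d = -4347 - 1646/3 = -14687/3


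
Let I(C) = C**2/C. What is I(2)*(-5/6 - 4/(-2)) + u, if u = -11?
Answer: -26/3 ≈ -8.6667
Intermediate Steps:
I(C) = C
I(2)*(-5/6 - 4/(-2)) + u = 2*(-5/6 - 4/(-2)) - 11 = 2*(-5*1/6 - 4*(-1/2)) - 11 = 2*(-5/6 + 2) - 11 = 2*(7/6) - 11 = 7/3 - 11 = -26/3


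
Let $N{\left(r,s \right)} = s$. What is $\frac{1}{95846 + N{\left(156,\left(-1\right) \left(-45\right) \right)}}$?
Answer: $\frac{1}{95891} \approx 1.0429 \cdot 10^{-5}$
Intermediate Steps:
$\frac{1}{95846 + N{\left(156,\left(-1\right) \left(-45\right) \right)}} = \frac{1}{95846 - -45} = \frac{1}{95846 + 45} = \frac{1}{95891}$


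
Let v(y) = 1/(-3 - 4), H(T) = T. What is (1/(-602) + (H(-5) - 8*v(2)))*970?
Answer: -1126655/301 ≈ -3743.0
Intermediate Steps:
v(y) = -1/7 (v(y) = 1/(-7) = -1/7)
(1/(-602) + (H(-5) - 8*v(2)))*970 = (1/(-602) + (-5 - 8*(-1/7)))*970 = (-1/602 + (-5 + 8/7))*970 = (-1/602 - 27/7)*970 = -2323/602*970 = -1126655/301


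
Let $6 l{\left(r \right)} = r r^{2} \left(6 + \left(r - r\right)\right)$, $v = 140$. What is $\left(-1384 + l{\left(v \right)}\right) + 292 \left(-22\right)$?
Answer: $2736192$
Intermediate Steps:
$l{\left(r \right)} = r^{3}$ ($l{\left(r \right)} = \frac{r r^{2} \left(6 + \left(r - r\right)\right)}{6} = \frac{r^{3} \left(6 + 0\right)}{6} = \frac{r^{3} \cdot 6}{6} = \frac{6 r^{3}}{6} = r^{3}$)
$\left(-1384 + l{\left(v \right)}\right) + 292 \left(-22\right) = \left(-1384 + 140^{3}\right) + 292 \left(-22\right) = \left(-1384 + 2744000\right) - 6424 = 2742616 - 6424 = 2736192$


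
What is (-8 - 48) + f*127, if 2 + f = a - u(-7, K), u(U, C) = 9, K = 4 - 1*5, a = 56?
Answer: 5659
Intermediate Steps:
K = -1 (K = 4 - 5 = -1)
f = 45 (f = -2 + (56 - 1*9) = -2 + (56 - 9) = -2 + 47 = 45)
(-8 - 48) + f*127 = (-8 - 48) + 45*127 = -56 + 5715 = 5659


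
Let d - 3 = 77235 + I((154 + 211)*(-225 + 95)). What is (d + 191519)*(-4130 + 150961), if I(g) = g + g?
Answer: 25527597167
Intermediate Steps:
I(g) = 2*g
d = -17662 (d = 3 + (77235 + 2*((154 + 211)*(-225 + 95))) = 3 + (77235 + 2*(365*(-130))) = 3 + (77235 + 2*(-47450)) = 3 + (77235 - 94900) = 3 - 17665 = -17662)
(d + 191519)*(-4130 + 150961) = (-17662 + 191519)*(-4130 + 150961) = 173857*146831 = 25527597167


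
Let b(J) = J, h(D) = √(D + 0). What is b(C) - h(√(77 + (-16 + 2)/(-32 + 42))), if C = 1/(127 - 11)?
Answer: 1/116 - 14^(¼)*15^(¾)/5 ≈ -2.9401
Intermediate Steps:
C = 1/116 ≈ 0.0086207
h(D) = √D
b(C) - h(√(77 + (-16 + 2)/(-32 + 42))) = 1/116 - √(√(77 + (-16 + 2)/(-32 + 42))) = 1/116 - √(√(77 - 14/10)) = 1/116 - √(√(77 - 14*⅒)) = 1/116 - √(√(77 - 7/5)) = 1/116 - √(√(378/5)) = 1/116 - √(3*√210/5) = 1/116 - 3^(¾)*√5*70^(¼)/5 = 1/116 - 14^(¼)*15^(¾)/5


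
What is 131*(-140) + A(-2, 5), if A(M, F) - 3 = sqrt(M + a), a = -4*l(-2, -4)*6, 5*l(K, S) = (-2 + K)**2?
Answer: -18337 + I*sqrt(1970)/5 ≈ -18337.0 + 8.8769*I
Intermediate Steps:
l(K, S) = (-2 + K)**2/5
a = -384/5 (a = -4*(-2 - 2)**2/5*6 = -4*(-4)**2/5*6 = -4*16/5*6 = -64/5*6 = -384/5 ≈ -76.800)
A(M, F) = 3 + sqrt(-384/5 + M) (A(M, F) = 3 + sqrt(M - 384/5) = 3 + sqrt(-384/5 + M))
131*(-140) + A(-2, 5) = 131*(-140) + (3 + sqrt(-1920 + 25*(-2))/5) = -18340 + (3 + sqrt(-1920 - 50)/5) = -18340 + (3 + sqrt(-1970)/5) = -18340 + (3 + (I*sqrt(1970))/5) = -18340 + (3 + I*sqrt(1970)/5) = -18337 + I*sqrt(1970)/5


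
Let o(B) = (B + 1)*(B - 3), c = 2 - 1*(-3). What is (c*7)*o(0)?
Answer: -105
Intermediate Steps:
c = 5 (c = 2 + 3 = 5)
o(B) = (1 + B)*(-3 + B)
(c*7)*o(0) = (5*7)*(-3 + 0**2 - 2*0) = 35*(-3 + 0 + 0) = 35*(-3) = -105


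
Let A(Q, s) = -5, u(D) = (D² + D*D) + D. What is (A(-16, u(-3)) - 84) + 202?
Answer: 113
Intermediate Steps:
u(D) = D + 2*D² (u(D) = (D² + D²) + D = 2*D² + D = D + 2*D²)
(A(-16, u(-3)) - 84) + 202 = (-5 - 84) + 202 = -89 + 202 = 113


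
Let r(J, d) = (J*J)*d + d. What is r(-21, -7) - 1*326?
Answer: -3420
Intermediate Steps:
r(J, d) = d + d*J² (r(J, d) = J²*d + d = d*J² + d = d + d*J²)
r(-21, -7) - 1*326 = -7*(1 + (-21)²) - 1*326 = -7*(1 + 441) - 326 = -7*442 - 326 = -3094 - 326 = -3420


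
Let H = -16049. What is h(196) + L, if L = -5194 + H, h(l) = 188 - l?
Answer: -21251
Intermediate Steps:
L = -21243 (L = -5194 - 16049 = -21243)
h(196) + L = (188 - 1*196) - 21243 = (188 - 196) - 21243 = -8 - 21243 = -21251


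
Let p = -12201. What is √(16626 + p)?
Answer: 5*√177 ≈ 66.521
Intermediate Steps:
√(16626 + p) = √(16626 - 12201) = √4425 = 5*√177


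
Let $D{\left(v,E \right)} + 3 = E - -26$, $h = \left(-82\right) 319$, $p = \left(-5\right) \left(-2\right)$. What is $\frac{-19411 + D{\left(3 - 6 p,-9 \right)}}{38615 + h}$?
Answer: $- \frac{19397}{12457} \approx -1.5571$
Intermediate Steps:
$p = 10$
$h = -26158$
$D{\left(v,E \right)} = 23 + E$ ($D{\left(v,E \right)} = -3 + \left(E - -26\right) = -3 + \left(E + 26\right) = -3 + \left(26 + E\right) = 23 + E$)
$\frac{-19411 + D{\left(3 - 6 p,-9 \right)}}{38615 + h} = \frac{-19411 + \left(23 - 9\right)}{38615 - 26158} = \frac{-19411 + 14}{12457} = \left(-19397\right) \frac{1}{12457} = - \frac{19397}{12457}$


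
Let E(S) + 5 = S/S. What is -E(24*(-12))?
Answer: 4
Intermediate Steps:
E(S) = -4 (E(S) = -5 + S/S = -5 + 1 = -4)
-E(24*(-12)) = -1*(-4) = 4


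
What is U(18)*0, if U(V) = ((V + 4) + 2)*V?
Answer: 0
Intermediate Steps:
U(V) = V*(6 + V) (U(V) = ((4 + V) + 2)*V = (6 + V)*V = V*(6 + V))
U(18)*0 = (18*(6 + 18))*0 = (18*24)*0 = 432*0 = 0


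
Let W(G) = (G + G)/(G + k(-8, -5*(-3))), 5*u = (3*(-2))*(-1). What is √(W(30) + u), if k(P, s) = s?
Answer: √570/15 ≈ 1.5916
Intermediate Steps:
u = 6/5 (u = ((3*(-2))*(-1))/5 = (-6*(-1))/5 = (⅕)*6 = 6/5 ≈ 1.2000)
W(G) = 2*G/(15 + G) (W(G) = (G + G)/(G - 5*(-3)) = (2*G)/(G + 15) = (2*G)/(15 + G) = 2*G/(15 + G))
√(W(30) + u) = √(2*30/(15 + 30) + 6/5) = √(2*30/45 + 6/5) = √(2*30*(1/45) + 6/5) = √(4/3 + 6/5) = √(38/15) = √570/15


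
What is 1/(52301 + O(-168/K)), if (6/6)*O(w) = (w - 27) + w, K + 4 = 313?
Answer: 103/5384110 ≈ 1.9130e-5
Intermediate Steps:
K = 309 (K = -4 + 313 = 309)
O(w) = -27 + 2*w (O(w) = (w - 27) + w = (-27 + w) + w = -27 + 2*w)
1/(52301 + O(-168/K)) = 1/(52301 + (-27 + 2*(-168/309))) = 1/(52301 + (-27 + 2*(-168*1/309))) = 1/(52301 + (-27 + 2*(-56/103))) = 1/(52301 + (-27 - 112/103)) = 1/(52301 - 2893/103) = 1/(5384110/103) = 103/5384110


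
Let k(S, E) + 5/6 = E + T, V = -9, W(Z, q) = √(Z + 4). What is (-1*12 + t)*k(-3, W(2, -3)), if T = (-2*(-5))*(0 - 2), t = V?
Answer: 875/2 - 21*√6 ≈ 386.06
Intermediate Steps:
W(Z, q) = √(4 + Z)
t = -9
T = -20 (T = 10*(-2) = -20)
k(S, E) = -125/6 + E (k(S, E) = -⅚ + (E - 20) = -⅚ + (-20 + E) = -125/6 + E)
(-1*12 + t)*k(-3, W(2, -3)) = (-1*12 - 9)*(-125/6 + √(4 + 2)) = (-12 - 9)*(-125/6 + √6) = -21*(-125/6 + √6) = 875/2 - 21*√6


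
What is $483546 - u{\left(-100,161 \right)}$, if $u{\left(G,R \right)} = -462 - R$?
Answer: $484169$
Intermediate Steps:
$483546 - u{\left(-100,161 \right)} = 483546 - \left(-462 - 161\right) = 483546 - -623 = 483546 + 623 = 484169$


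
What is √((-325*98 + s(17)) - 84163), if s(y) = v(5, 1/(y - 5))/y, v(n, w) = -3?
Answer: 96*I*√3638/17 ≈ 340.61*I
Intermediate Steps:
s(y) = -3/y
√((-325*98 + s(17)) - 84163) = √((-325*98 - 3/17) - 84163) = √((-31850 - 3*1/17) - 84163) = √((-31850 - 3/17) - 84163) = √(-541453/17 - 84163) = √(-1972224/17) = 96*I*√3638/17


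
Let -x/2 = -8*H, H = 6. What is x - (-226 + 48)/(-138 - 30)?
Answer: 7975/84 ≈ 94.940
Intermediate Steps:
x = 96 (x = -(-16)*6 = -2*(-48) = 96)
x - (-226 + 48)/(-138 - 30) = 96 - (-226 + 48)/(-138 - 30) = 96 - (-178)/(-168) = 96 - (-178)*(-1)/168 = 96 - 1*89/84 = 96 - 89/84 = 7975/84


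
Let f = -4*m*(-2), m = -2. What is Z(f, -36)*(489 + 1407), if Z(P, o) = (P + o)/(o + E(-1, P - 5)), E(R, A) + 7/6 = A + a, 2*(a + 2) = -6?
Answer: 591552/379 ≈ 1560.8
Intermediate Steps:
a = -5 (a = -2 + (1/2)*(-6) = -2 - 3 = -5)
f = -16 (f = -4*(-2)*(-2) = 8*(-2) = -16)
E(R, A) = -37/6 + A (E(R, A) = -7/6 + (A - 5) = -7/6 + (-5 + A) = -37/6 + A)
Z(P, o) = (P + o)/(-67/6 + P + o) (Z(P, o) = (P + o)/(o + (-37/6 + (P - 5))) = (P + o)/(o + (-37/6 + (-5 + P))) = (P + o)/(o + (-67/6 + P)) = (P + o)/(-67/6 + P + o))
Z(f, -36)*(489 + 1407) = (6*(-16 - 36)/(-67 + 6*(-16) + 6*(-36)))*(489 + 1407) = (6*(-52)/(-67 - 96 - 216))*1896 = (6*(-52)/(-379))*1896 = (6*(-1/379)*(-52))*1896 = (312/379)*1896 = 591552/379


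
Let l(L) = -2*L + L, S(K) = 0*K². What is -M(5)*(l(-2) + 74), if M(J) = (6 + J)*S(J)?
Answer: 0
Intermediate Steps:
S(K) = 0
l(L) = -L
M(J) = 0 (M(J) = (6 + J)*0 = 0)
-M(5)*(l(-2) + 74) = -0*(-1*(-2) + 74) = -0*(2 + 74) = -0*76 = -1*0 = 0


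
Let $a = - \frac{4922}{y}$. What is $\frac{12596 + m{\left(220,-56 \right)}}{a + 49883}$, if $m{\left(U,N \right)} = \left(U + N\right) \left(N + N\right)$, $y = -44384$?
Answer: $- \frac{1153984}{9973027} \approx -0.11571$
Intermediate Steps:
$m{\left(U,N \right)} = 2 N \left(N + U\right)$ ($m{\left(U,N \right)} = \left(N + U\right) 2 N = 2 N \left(N + U\right)$)
$a = \frac{2461}{22192}$ ($a = - \frac{4922}{-44384} = \left(-4922\right) \left(- \frac{1}{44384}\right) = \frac{2461}{22192} \approx 0.1109$)
$\frac{12596 + m{\left(220,-56 \right)}}{a + 49883} = \frac{12596 + 2 \left(-56\right) \left(-56 + 220\right)}{\frac{2461}{22192} + 49883} = \frac{12596 + 2 \left(-56\right) 164}{\frac{1107005997}{22192}} = \left(12596 - 18368\right) \frac{22192}{1107005997} = \left(-5772\right) \frac{22192}{1107005997} = - \frac{1153984}{9973027}$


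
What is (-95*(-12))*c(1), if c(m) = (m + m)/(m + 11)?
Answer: 190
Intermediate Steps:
c(m) = 2*m/(11 + m) (c(m) = (2*m)/(11 + m) = 2*m/(11 + m))
(-95*(-12))*c(1) = (-95*(-12))*(2*1/(11 + 1)) = 1140*(2*1/12) = 1140*(2*1*(1/12)) = 1140*(⅙) = 190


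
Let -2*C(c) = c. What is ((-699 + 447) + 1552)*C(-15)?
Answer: 9750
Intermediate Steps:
C(c) = -c/2
((-699 + 447) + 1552)*C(-15) = ((-699 + 447) + 1552)*(-½*(-15)) = (-252 + 1552)*(15/2) = 1300*(15/2) = 9750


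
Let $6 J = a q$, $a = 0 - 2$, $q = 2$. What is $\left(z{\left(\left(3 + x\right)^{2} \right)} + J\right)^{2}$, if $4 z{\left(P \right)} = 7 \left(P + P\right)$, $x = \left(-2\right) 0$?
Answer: $\frac{34225}{36} \approx 950.69$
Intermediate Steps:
$x = 0$
$a = -2$ ($a = 0 - 2 = -2$)
$J = - \frac{2}{3}$ ($J = \frac{\left(-2\right) 2}{6} = \frac{1}{6} \left(-4\right) = - \frac{2}{3} \approx -0.66667$)
$z{\left(P \right)} = \frac{7 P}{2}$ ($z{\left(P \right)} = \frac{7 \left(P + P\right)}{4} = \frac{7 \cdot 2 P}{4} = \frac{14 P}{4} = \frac{7 P}{2}$)
$\left(z{\left(\left(3 + x\right)^{2} \right)} + J\right)^{2} = \left(\frac{7 \left(3 + 0\right)^{2}}{2} - \frac{2}{3}\right)^{2} = \left(\frac{7 \cdot 3^{2}}{2} - \frac{2}{3}\right)^{2} = \left(\frac{7}{2} \cdot 9 - \frac{2}{3}\right)^{2} = \left(\frac{63}{2} - \frac{2}{3}\right)^{2} = \left(\frac{185}{6}\right)^{2} = \frac{34225}{36}$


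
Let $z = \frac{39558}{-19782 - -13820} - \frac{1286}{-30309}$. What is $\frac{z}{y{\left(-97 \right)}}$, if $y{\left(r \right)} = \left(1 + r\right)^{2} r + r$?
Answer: $\frac{595648145}{80778336531321} \approx 7.3739 \cdot 10^{-6}$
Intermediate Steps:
$y{\left(r \right)} = r + r \left(1 + r\right)^{2}$ ($y{\left(r \right)} = r \left(1 + r\right)^{2} + r = r + r \left(1 + r\right)^{2}$)
$z = - \frac{595648145}{90351129}$ ($z = \frac{39558}{-19782 + 13820} - - \frac{1286}{30309} = \frac{39558}{-5962} + \frac{1286}{30309} = 39558 \left(- \frac{1}{5962}\right) + \frac{1286}{30309} = - \frac{19779}{2981} + \frac{1286}{30309} = - \frac{595648145}{90351129} \approx -6.5926$)
$\frac{z}{y{\left(-97 \right)}} = - \frac{595648145}{90351129 \left(- 97 \left(1 + \left(1 - 97\right)^{2}\right)\right)} = - \frac{595648145}{90351129 \left(- 97 \left(1 + \left(-96\right)^{2}\right)\right)} = - \frac{595648145}{90351129 \left(- 97 \left(1 + 9216\right)\right)} = - \frac{595648145}{90351129 \left(\left(-97\right) 9217\right)} = - \frac{595648145}{90351129 \left(-894049\right)} = \left(- \frac{595648145}{90351129}\right) \left(- \frac{1}{894049}\right) = \frac{595648145}{80778336531321}$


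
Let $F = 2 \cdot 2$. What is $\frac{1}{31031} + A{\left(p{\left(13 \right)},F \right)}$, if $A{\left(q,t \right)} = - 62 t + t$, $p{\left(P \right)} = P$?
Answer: $- \frac{7571563}{31031} \approx -244.0$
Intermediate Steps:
$F = 4$
$A{\left(q,t \right)} = - 61 t$
$\frac{1}{31031} + A{\left(p{\left(13 \right)},F \right)} = \frac{1}{31031} - 244 = - \frac{7571563}{31031}$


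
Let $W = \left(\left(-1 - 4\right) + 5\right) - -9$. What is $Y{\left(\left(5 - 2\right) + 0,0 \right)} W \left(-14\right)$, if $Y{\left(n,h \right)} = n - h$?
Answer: $-378$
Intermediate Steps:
$W = 9$ ($W = \left(-5 + 5\right) + 9 = 0 + 9 = 9$)
$Y{\left(\left(5 - 2\right) + 0,0 \right)} W \left(-14\right) = \left(\left(\left(5 - 2\right) + 0\right) - 0\right) 9 \left(-14\right) = \left(\left(3 + 0\right) + 0\right) 9 \left(-14\right) = \left(3 + 0\right) 9 \left(-14\right) = 3 \cdot 9 \left(-14\right) = 27 \left(-14\right) = -378$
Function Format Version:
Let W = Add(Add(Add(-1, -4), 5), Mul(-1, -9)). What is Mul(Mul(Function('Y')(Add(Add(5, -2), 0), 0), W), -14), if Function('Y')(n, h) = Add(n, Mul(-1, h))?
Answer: -378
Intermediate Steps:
W = 9 (W = Add(Add(-5, 5), 9) = Add(0, 9) = 9)
Mul(Mul(Function('Y')(Add(Add(5, -2), 0), 0), W), -14) = Mul(Mul(Add(Add(Add(5, -2), 0), Mul(-1, 0)), 9), -14) = Mul(Mul(Add(Add(3, 0), 0), 9), -14) = Mul(Mul(Add(3, 0), 9), -14) = Mul(Mul(3, 9), -14) = Mul(27, -14) = -378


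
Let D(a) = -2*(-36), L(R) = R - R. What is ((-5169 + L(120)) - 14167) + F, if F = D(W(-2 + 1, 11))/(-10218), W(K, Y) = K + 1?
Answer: -32929220/1703 ≈ -19336.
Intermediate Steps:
W(K, Y) = 1 + K
L(R) = 0
D(a) = 72
F = -12/1703 (F = 72/(-10218) = 72*(-1/10218) = -12/1703 ≈ -0.0070464)
((-5169 + L(120)) - 14167) + F = ((-5169 + 0) - 14167) - 12/1703 = (-5169 - 14167) - 12/1703 = -19336 - 12/1703 = -32929220/1703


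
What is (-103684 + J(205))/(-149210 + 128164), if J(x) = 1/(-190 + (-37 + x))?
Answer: 2281049/463012 ≈ 4.9265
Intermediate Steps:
J(x) = 1/(-227 + x)
(-103684 + J(205))/(-149210 + 128164) = (-103684 + 1/(-227 + 205))/(-149210 + 128164) = (-103684 + 1/(-22))/(-21046) = (-103684 - 1/22)*(-1/21046) = -2281049/22*(-1/21046) = 2281049/463012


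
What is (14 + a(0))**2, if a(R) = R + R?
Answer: 196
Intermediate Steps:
a(R) = 2*R
(14 + a(0))**2 = (14 + 2*0)**2 = (14 + 0)**2 = 14**2 = 196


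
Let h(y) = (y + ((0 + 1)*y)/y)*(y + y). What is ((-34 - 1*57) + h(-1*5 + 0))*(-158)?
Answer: 8058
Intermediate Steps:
h(y) = 2*y*(1 + y) (h(y) = (y + (1*y)/y)*(2*y) = (y + y/y)*(2*y) = (y + 1)*(2*y) = (1 + y)*(2*y) = 2*y*(1 + y))
((-34 - 1*57) + h(-1*5 + 0))*(-158) = ((-34 - 1*57) + 2*(-1*5 + 0)*(1 + (-1*5 + 0)))*(-158) = ((-34 - 57) + 2*(-5 + 0)*(1 + (-5 + 0)))*(-158) = (-91 + 2*(-5)*(1 - 5))*(-158) = (-91 + 2*(-5)*(-4))*(-158) = (-91 + 40)*(-158) = -51*(-158) = 8058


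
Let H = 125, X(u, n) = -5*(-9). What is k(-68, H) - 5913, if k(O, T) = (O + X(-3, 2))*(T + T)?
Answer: -11663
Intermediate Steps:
X(u, n) = 45
k(O, T) = 2*T*(45 + O) (k(O, T) = (O + 45)*(T + T) = (45 + O)*(2*T) = 2*T*(45 + O))
k(-68, H) - 5913 = 2*125*(45 - 68) - 5913 = 2*125*(-23) - 5913 = -5750 - 5913 = -11663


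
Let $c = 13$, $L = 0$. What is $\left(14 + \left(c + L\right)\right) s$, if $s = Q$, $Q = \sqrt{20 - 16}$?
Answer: $54$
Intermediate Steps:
$Q = 2$ ($Q = \sqrt{4} = 2$)
$s = 2$
$\left(14 + \left(c + L\right)\right) s = \left(14 + \left(13 + 0\right)\right) 2 = \left(14 + 13\right) 2 = 27 \cdot 2 = 54$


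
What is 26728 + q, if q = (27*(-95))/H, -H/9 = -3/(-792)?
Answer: 101968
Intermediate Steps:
H = -3/88 (H = -9*(-3)/(-792) = -(-1)*(-3)/88 = -9*1/264 = -3/88 ≈ -0.034091)
q = 75240 (q = (27*(-95))/(-3/88) = -2565*(-88/3) = 75240)
26728 + q = 26728 + 75240 = 101968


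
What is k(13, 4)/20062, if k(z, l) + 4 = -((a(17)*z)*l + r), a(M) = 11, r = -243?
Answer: -333/20062 ≈ -0.016599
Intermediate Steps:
k(z, l) = 239 - 11*l*z (k(z, l) = -4 - ((11*z)*l - 243) = -4 - (11*l*z - 243) = -4 - (-243 + 11*l*z) = -4 + (243 - 11*l*z) = 239 - 11*l*z)
k(13, 4)/20062 = (239 - 11*4*13)/20062 = (239 - 572)*(1/20062) = -333*1/20062 = -333/20062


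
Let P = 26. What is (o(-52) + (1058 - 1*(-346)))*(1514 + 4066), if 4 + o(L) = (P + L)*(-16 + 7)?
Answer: 9117720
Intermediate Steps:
o(L) = -238 - 9*L (o(L) = -4 + (26 + L)*(-16 + 7) = -4 + (26 + L)*(-9) = -4 + (-234 - 9*L) = -238 - 9*L)
(o(-52) + (1058 - 1*(-346)))*(1514 + 4066) = ((-238 - 9*(-52)) + (1058 - 1*(-346)))*(1514 + 4066) = ((-238 + 468) + (1058 + 346))*5580 = (230 + 1404)*5580 = 1634*5580 = 9117720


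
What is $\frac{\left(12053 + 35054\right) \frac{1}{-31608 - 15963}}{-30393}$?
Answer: $\frac{47107}{1445825403} \approx 3.2581 \cdot 10^{-5}$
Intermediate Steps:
$\frac{\left(12053 + 35054\right) \frac{1}{-31608 - 15963}}{-30393} = \frac{47107}{-47571} \left(- \frac{1}{30393}\right) = 47107 \left(- \frac{1}{47571}\right) \left(- \frac{1}{30393}\right) = \left(- \frac{47107}{47571}\right) \left(- \frac{1}{30393}\right) = \frac{47107}{1445825403}$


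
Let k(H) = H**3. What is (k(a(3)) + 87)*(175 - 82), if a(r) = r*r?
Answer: 75888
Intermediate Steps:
a(r) = r**2
(k(a(3)) + 87)*(175 - 82) = ((3**2)**3 + 87)*(175 - 82) = (9**3 + 87)*93 = (729 + 87)*93 = 816*93 = 75888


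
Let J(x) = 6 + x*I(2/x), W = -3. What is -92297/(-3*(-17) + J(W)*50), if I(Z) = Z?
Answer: -92297/451 ≈ -204.65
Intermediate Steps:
J(x) = 8 (J(x) = 6 + x*(2/x) = 6 + 2 = 8)
-92297/(-3*(-17) + J(W)*50) = -92297/(-3*(-17) + 8*50) = -92297/(51 + 400) = -92297/451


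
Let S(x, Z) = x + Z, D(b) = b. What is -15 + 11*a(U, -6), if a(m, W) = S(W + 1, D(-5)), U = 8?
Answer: -125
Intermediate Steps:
S(x, Z) = Z + x
a(m, W) = -4 + W (a(m, W) = -5 + (W + 1) = -5 + (1 + W) = -4 + W)
-15 + 11*a(U, -6) = -15 + 11*(-4 - 6) = -15 + 11*(-10) = -15 - 110 = -125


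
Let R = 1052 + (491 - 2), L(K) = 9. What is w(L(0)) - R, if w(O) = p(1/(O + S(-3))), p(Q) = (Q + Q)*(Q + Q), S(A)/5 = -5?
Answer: -98623/64 ≈ -1541.0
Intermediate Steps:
S(A) = -25 (S(A) = 5*(-5) = -25)
p(Q) = 4*Q**2 (p(Q) = (2*Q)*(2*Q) = 4*Q**2)
w(O) = 4/(-25 + O)**2 (w(O) = 4*(1/(O - 25))**2 = 4*(1/(-25 + O))**2 = 4/(-25 + O)**2)
R = 1541 (R = 1052 + 489 = 1541)
w(L(0)) - R = 4/(-25 + 9)**2 - 1*1541 = 4/(-16)**2 - 1541 = 4*(1/256) - 1541 = 1/64 - 1541 = -98623/64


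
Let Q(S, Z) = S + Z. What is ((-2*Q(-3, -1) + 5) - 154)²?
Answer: 19881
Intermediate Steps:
((-2*Q(-3, -1) + 5) - 154)² = ((-2*(-3 - 1) + 5) - 154)² = ((-2*(-4) + 5) - 154)² = ((8 + 5) - 154)² = (13 - 154)² = (-141)² = 19881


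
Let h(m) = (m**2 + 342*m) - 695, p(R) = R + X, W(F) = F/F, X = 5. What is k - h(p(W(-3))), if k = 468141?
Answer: 466748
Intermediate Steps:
W(F) = 1
p(R) = 5 + R (p(R) = R + 5 = 5 + R)
h(m) = -695 + m**2 + 342*m
k - h(p(W(-3))) = 468141 - (-695 + (5 + 1)**2 + 342*(5 + 1)) = 468141 - (-695 + 6**2 + 342*6) = 468141 - (-695 + 36 + 2052) = 468141 - 1*1393 = 468141 - 1393 = 466748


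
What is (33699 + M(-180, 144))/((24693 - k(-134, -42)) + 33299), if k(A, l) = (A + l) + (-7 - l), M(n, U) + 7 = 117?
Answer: 33809/58133 ≈ 0.58158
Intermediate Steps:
M(n, U) = 110 (M(n, U) = -7 + 117 = 110)
k(A, l) = -7 + A
(33699 + M(-180, 144))/((24693 - k(-134, -42)) + 33299) = (33699 + 110)/((24693 - (-7 - 134)) + 33299) = 33809/((24693 - 1*(-141)) + 33299) = 33809/((24693 + 141) + 33299) = 33809/(24834 + 33299) = 33809/58133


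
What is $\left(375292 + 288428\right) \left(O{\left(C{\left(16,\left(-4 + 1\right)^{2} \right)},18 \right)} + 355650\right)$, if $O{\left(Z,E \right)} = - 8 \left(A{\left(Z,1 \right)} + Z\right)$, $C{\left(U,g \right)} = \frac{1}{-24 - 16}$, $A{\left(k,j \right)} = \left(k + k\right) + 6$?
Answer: $236020557672$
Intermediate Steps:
$A{\left(k,j \right)} = 6 + 2 k$ ($A{\left(k,j \right)} = 2 k + 6 = 6 + 2 k$)
$C{\left(U,g \right)} = - \frac{1}{40}$ ($C{\left(U,g \right)} = \frac{1}{-40} = - \frac{1}{40}$)
$O{\left(Z,E \right)} = -48 - 24 Z$ ($O{\left(Z,E \right)} = - 8 \left(\left(6 + 2 Z\right) + Z\right) = - 8 \left(6 + 3 Z\right) = -48 - 24 Z$)
$\left(375292 + 288428\right) \left(O{\left(C{\left(16,\left(-4 + 1\right)^{2} \right)},18 \right)} + 355650\right) = \left(375292 + 288428\right) \left(\left(-48 - - \frac{3}{5}\right) + 355650\right) = 663720 \left(\left(-48 + \frac{3}{5}\right) + 355650\right) = 663720 \left(- \frac{237}{5} + 355650\right) = 663720 \cdot \frac{1778013}{5} = 236020557672$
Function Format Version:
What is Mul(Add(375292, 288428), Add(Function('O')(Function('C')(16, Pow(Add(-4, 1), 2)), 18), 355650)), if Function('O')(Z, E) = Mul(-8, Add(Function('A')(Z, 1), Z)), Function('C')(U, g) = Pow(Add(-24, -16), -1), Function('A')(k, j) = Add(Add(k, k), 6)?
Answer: 236020557672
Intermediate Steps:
Function('A')(k, j) = Add(6, Mul(2, k)) (Function('A')(k, j) = Add(Mul(2, k), 6) = Add(6, Mul(2, k)))
Function('C')(U, g) = Rational(-1, 40) (Function('C')(U, g) = Pow(-40, -1) = Rational(-1, 40))
Function('O')(Z, E) = Add(-48, Mul(-24, Z)) (Function('O')(Z, E) = Mul(-8, Add(Add(6, Mul(2, Z)), Z)) = Mul(-8, Add(6, Mul(3, Z))) = Add(-48, Mul(-24, Z)))
Mul(Add(375292, 288428), Add(Function('O')(Function('C')(16, Pow(Add(-4, 1), 2)), 18), 355650)) = Mul(Add(375292, 288428), Add(Add(-48, Mul(-24, Rational(-1, 40))), 355650)) = Mul(663720, Add(Add(-48, Rational(3, 5)), 355650)) = Mul(663720, Add(Rational(-237, 5), 355650)) = Mul(663720, Rational(1778013, 5)) = 236020557672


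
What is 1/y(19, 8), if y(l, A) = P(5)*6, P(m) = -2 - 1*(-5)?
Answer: 1/18 ≈ 0.055556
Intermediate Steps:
P(m) = 3 (P(m) = -2 + 5 = 3)
y(l, A) = 18 (y(l, A) = 3*6 = 18)
1/y(19, 8) = 1/18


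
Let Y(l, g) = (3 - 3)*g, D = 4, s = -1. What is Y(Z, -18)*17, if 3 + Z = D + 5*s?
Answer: 0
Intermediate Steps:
Z = -4 (Z = -3 + (4 + 5*(-1)) = -3 + (4 - 5) = -3 - 1 = -4)
Y(l, g) = 0 (Y(l, g) = 0*g = 0)
Y(Z, -18)*17 = 0*17 = 0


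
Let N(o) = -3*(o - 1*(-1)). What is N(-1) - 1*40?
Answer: -40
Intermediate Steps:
N(o) = -3 - 3*o (N(o) = -3*(o + 1) = -3*(1 + o) = -3 - 3*o)
N(-1) - 1*40 = (-3 - 3*(-1)) - 1*40 = (-3 + 3) - 40 = 0 - 40 = -40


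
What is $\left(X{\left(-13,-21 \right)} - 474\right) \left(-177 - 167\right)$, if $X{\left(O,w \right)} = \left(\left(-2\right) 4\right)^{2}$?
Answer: $141040$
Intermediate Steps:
$X{\left(O,w \right)} = 64$ ($X{\left(O,w \right)} = \left(-8\right)^{2} = 64$)
$\left(X{\left(-13,-21 \right)} - 474\right) \left(-177 - 167\right) = \left(64 - 474\right) \left(-177 - 167\right) = \left(-410\right) \left(-344\right) = 141040$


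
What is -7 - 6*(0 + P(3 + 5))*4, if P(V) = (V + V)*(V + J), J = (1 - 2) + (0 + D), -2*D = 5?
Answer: -1735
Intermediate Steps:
D = -5/2 (D = -½*5 = -5/2 ≈ -2.5000)
J = -7/2 (J = (1 - 2) + (0 - 5/2) = -1 - 5/2 = -7/2 ≈ -3.5000)
P(V) = 2*V*(-7/2 + V) (P(V) = (V + V)*(V - 7/2) = (2*V)*(-7/2 + V) = 2*V*(-7/2 + V))
-7 - 6*(0 + P(3 + 5))*4 = -7 - 6*(0 + (3 + 5)*(-7 + 2*(3 + 5)))*4 = -7 - 6*(0 + 8*(-7 + 2*8))*4 = -7 - 6*(0 + 8*(-7 + 16))*4 = -7 - 6*(0 + 8*9)*4 = -7 - 6*(0 + 72)*4 = -7 - 432*4 = -7 - 6*288 = -7 - 1728 = -1735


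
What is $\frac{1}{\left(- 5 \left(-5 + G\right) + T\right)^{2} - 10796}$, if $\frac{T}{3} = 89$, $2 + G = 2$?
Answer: $\frac{1}{74468} \approx 1.3429 \cdot 10^{-5}$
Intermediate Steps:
$G = 0$ ($G = -2 + 2 = 0$)
$T = 267$ ($T = 3 \cdot 89 = 267$)
$\frac{1}{\left(- 5 \left(-5 + G\right) + T\right)^{2} - 10796} = \frac{1}{\left(- 5 \left(-5 + 0\right) + 267\right)^{2} - 10796} = \frac{1}{\left(\left(-5\right) \left(-5\right) + 267\right)^{2} - 10796} = \frac{1}{\left(25 + 267\right)^{2} - 10796} = \frac{1}{292^{2} - 10796} = \frac{1}{85264 - 10796} = \frac{1}{74468}$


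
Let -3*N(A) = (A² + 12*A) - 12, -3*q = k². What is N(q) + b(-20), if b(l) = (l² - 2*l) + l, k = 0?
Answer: 424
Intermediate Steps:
b(l) = l² - l
q = 0 (q = -⅓*0² = -⅓*0 = 0)
N(A) = 4 - 4*A - A²/3 (N(A) = -((A² + 12*A) - 12)/3 = -(-12 + A² + 12*A)/3 = 4 - 4*A - A²/3)
N(q) + b(-20) = (4 - 4*0 - ⅓*0²) - 20*(-1 - 20) = (4 + 0 - ⅓*0) - 20*(-21) = (4 + 0 + 0) + 420 = 4 + 420 = 424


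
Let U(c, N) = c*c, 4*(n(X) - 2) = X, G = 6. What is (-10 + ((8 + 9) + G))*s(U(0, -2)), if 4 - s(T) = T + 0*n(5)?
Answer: 52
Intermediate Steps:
n(X) = 2 + X/4
U(c, N) = c²
s(T) = 4 - T (s(T) = 4 - (T + 0*(2 + (¼)*5)) = 4 - (T + 0*(2 + 5/4)) = 4 - (T + 0*(13/4)) = 4 - (T + 0) = 4 - T)
(-10 + ((8 + 9) + G))*s(U(0, -2)) = (-10 + ((8 + 9) + 6))*(4 - 1*0²) = (-10 + (17 + 6))*(4 - 1*0) = (-10 + 23)*(4 + 0) = 13*4 = 52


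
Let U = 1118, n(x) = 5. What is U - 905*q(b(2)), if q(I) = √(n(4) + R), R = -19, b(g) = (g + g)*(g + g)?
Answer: 1118 - 905*I*√14 ≈ 1118.0 - 3386.2*I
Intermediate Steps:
b(g) = 4*g² (b(g) = (2*g)*(2*g) = 4*g²)
q(I) = I*√14 (q(I) = √(5 - 19) = √(-14) = I*√14)
U - 905*q(b(2)) = 1118 - 905*I*√14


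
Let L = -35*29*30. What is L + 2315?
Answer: -28135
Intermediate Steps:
L = -30450 (L = -1015*30 = -30450)
L + 2315 = -30450 + 2315 = -28135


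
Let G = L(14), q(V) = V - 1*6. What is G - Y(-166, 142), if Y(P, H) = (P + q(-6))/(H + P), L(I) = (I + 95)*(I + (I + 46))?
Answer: 96703/12 ≈ 8058.6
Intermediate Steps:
L(I) = (46 + 2*I)*(95 + I) (L(I) = (95 + I)*(I + (46 + I)) = (95 + I)*(46 + 2*I) = (46 + 2*I)*(95 + I))
q(V) = -6 + V (q(V) = V - 6 = -6 + V)
Y(P, H) = (-12 + P)/(H + P) (Y(P, H) = (P + (-6 - 6))/(H + P) = (P - 12)/(H + P) = (-12 + P)/(H + P))
G = 8066 (G = 4370 + 2*14² + 236*14 = 4370 + 2*196 + 3304 = 4370 + 392 + 3304 = 8066)
G - Y(-166, 142) = 8066 - (-12 - 166)/(142 - 166) = 8066 - (-178)/(-24) = 8066 - (-1)*(-178)/24 = 8066 - 1*89/12 = 8066 - 89/12 = 96703/12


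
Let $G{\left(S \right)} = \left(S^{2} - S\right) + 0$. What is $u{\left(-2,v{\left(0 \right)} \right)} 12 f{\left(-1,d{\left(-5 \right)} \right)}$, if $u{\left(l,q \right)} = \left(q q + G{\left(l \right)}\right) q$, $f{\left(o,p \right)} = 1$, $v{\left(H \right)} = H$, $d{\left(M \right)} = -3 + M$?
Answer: $0$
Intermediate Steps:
$G{\left(S \right)} = S^{2} - S$
$u{\left(l,q \right)} = q \left(q^{2} + l \left(-1 + l\right)\right)$ ($u{\left(l,q \right)} = \left(q q + l \left(-1 + l\right)\right) q = \left(q^{2} + l \left(-1 + l\right)\right) q = q \left(q^{2} + l \left(-1 + l\right)\right)$)
$u{\left(-2,v{\left(0 \right)} \right)} 12 f{\left(-1,d{\left(-5 \right)} \right)} = 0 \left(0^{2} - 2 \left(-1 - 2\right)\right) 12 \cdot 1 = 0 \left(0 - -6\right) 12 \cdot 1 = 0 \left(0 + 6\right) 12 \cdot 1 = 0 \cdot 6 \cdot 12 \cdot 1 = 0 \cdot 12 \cdot 1 = 0 \cdot 1 = 0$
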